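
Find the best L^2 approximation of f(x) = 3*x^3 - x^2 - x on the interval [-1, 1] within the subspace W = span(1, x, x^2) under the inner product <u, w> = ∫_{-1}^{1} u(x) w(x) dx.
g(x) = -x^2 + 4*x/5

The best approximation g ∈ W is the orthogonal projection of f onto W. Writing g = a_0 + a_1 x + a_2 x^2, the coefficients solve the normal equations G · a = b where
  G_{ij} = <φ_i, φ_j> and b_i = <f, φ_i>, with φ_0 = 1, φ_1 = x, φ_2 = x^2.
G =
  [2, 0, 2/3]
  [0, 2/3, 0]
  [2/3, 0, 2/5],
b = (-2/3, 8/15, -2/5).
Solving gives a_0 = 0, a_1 = 4/5, a_2 = -1, so
  g(x) = -x^2 + 4*x/5.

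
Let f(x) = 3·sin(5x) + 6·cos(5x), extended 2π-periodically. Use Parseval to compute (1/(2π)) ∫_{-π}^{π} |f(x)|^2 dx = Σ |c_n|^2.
Σ |c_n|^2 = 45/2

Expand |f|^2 and use orthogonality of {sin(nx), cos(mx)} on [-π, π]:
  ∫_{-π}^{π} sin(nx)^2 dx = π, ∫ cos(mx)^2 dx = π, and cross terms integrate to 0.
So ∫_{-π}^{π} f(x)^2 dx = 3^2 · π + 6^2 · π = (9 + 36)π.
Divide by 2π: (9 + 36)/2 = 45/2.
By Parseval, this equals Σ |c_n|^2.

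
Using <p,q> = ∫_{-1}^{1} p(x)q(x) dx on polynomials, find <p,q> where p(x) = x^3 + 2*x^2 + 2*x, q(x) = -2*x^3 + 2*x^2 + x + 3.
<p,q> = 542/105

Expand the product: p(x)·q(x) = -2*x^6 - 2*x^5 + x^4 + 9*x^3 + 8*x^2 + 6*x.
∫_{-1}^{1} of each monomial x^k gives [2/(k+1) if k even, 0 if k odd]. Integrating term-by-term (or equivalently evaluating the antiderivative F(x) = -2*x^7/7 - x^6/3 + x^5/5 + 9*x^4/4 + 8*x^3/3 + 3*x^2 at the endpoints):
  F(1) − F(−1) = 3149/420 − (327/140) = 542/105.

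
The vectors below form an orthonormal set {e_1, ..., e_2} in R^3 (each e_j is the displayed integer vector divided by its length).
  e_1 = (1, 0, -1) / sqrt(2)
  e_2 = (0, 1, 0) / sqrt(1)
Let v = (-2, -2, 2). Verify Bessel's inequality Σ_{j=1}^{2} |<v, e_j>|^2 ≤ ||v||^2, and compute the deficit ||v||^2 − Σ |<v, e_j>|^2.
Σ |<v, e_j>|^2 = 12; ||v||^2 = 12; deficit = 0

Write each e_j = u_j / sqrt(<u_j, u_j>) where u_j is the displayed integer vector. Then <v, e_j> = <v, u_j> / sqrt(<u_j, u_j>), so |<v, e_j>|^2 = <v, u_j>^2 / <u_j, u_j>.
Coefficients: <v, e_1> = -4/sqrt(2), <v, e_2> = -2/sqrt(1).
Square and sum: Σ |<v, e_j>|^2 = 12.
Compute ||v||^2 = v·v = 12.
Deficit = 12 − 12 = 0 ≥ 0, confirming Bessel's inequality. (The deficit equals ||v − Σ <v,e_j> e_j||^2, the squared distance from v to span{e_j}.)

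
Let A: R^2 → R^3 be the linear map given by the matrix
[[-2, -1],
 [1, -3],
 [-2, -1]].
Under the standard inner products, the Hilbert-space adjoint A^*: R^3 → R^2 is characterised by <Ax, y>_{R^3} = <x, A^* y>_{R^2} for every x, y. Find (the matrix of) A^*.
A^* = A^T =
[[-2, 1, -2],
 [-1, -3, -1]]

For real matrices with standard dot products, the defining identity <Ax, y> = <x, A^* y> gives (Ax)^T y = x^T (A^*) y, i.e. x^T A^T y = x^T (A^*) y. Since this holds for all x, y, we must have A^* = A^T. Therefore
A^* =
[[-2, 1, -2],
 [-1, -3, -1]].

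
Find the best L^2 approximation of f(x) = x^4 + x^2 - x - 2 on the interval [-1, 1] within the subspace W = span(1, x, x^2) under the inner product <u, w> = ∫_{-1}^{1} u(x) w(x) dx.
g(x) = 13*x^2/7 - x - 73/35

The best approximation g ∈ W is the orthogonal projection of f onto W. Writing g = a_0 + a_1 x + a_2 x^2, the coefficients solve the normal equations G · a = b where
  G_{ij} = <φ_i, φ_j> and b_i = <f, φ_i>, with φ_0 = 1, φ_1 = x, φ_2 = x^2.
G =
  [2, 0, 2/3]
  [0, 2/3, 0]
  [2/3, 0, 2/5],
b = (-44/15, -2/3, -68/105).
Solving gives a_0 = -73/35, a_1 = -1, a_2 = 13/7, so
  g(x) = 13*x^2/7 - x - 73/35.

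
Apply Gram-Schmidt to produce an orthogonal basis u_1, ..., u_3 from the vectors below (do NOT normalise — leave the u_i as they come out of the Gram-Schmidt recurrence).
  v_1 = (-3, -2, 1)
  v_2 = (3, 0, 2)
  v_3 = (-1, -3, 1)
Orthogonal basis:
  u_1 = (-3, -2, 1)
  u_2 = (3/2, -1, 5/2)
  u_3 = (68/133, -153/133, -102/133)

Apply the Gram-Schmidt recurrence
  u_1 = v_1
  u_i = v_i − Σ_{j<i} ((v_i · u_j) / (u_j · u_j)) · u_j.

Step by step this gives:
  u_1 = (-3, -2, 1)
  u_2 = (3/2, -1, 5/2)
  u_3 = (68/133, -153/133, -102/133)

Orthogonality check:
  u_2 · u_1 = 0 (should be 0)
  u_3 · u_1 = 0 (should be 0)
  u_3 · u_2 = 0 (should be 0)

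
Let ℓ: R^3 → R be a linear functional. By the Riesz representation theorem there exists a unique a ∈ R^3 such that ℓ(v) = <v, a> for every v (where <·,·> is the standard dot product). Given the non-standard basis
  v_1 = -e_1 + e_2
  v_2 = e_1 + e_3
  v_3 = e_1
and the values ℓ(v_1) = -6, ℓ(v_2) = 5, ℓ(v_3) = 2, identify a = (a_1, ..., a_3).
a = (2, -4, 3)

Write a = (a_1, ..., a_3) in the standard basis. For each basis vector v_i, ℓ(v_i) = <v_i, a> is a linear equation in the a_j's. Collect the n equations into a matrix system V a = ℓ, where row i of V is v_i (expressed in the standard basis). Since V is invertible (lower-triangular with 1s on the diagonal, up to permutation), solve by back-substitution:
  V =
[[-1, 1, 0],
 [1, 0, 1],
 [1, 0, 0]]
  V a = (-6, 5, 2)
Solving gives a = (2, -4, 3).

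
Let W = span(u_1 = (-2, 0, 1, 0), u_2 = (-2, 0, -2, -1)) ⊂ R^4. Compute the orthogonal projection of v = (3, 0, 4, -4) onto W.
proj_W(v) = (88/41, 0, 94/41, 46/41)

Set up U = [u_1 | ... | u_2] ∈ R^(4×2). The projector onto W = col(U) is P = U (U^T U)^(-1) U^T.
Compute U^T U =
  [5, 2]
  [2, 9],
and U^T v = (-2, -10).
Solve U^T U · c = U^T v for the coefficients: c = (2/41, -46/41). The projection is proj_W(v) = U c.
Check: (v - proj_W(v)) · u_1 = 0  (should be 0).
Check: (v - proj_W(v)) · u_2 = 0  (should be 0).
Result: proj_W(v) = (88/41, 0, 94/41, 46/41).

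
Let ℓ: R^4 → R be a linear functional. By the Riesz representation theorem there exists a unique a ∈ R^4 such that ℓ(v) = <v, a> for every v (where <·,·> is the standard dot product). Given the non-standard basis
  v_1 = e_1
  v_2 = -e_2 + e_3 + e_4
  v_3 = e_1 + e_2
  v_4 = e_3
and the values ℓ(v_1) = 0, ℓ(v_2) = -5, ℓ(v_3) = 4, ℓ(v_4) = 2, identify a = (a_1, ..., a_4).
a = (0, 4, 2, -3)

Write a = (a_1, ..., a_4) in the standard basis. For each basis vector v_i, ℓ(v_i) = <v_i, a> is a linear equation in the a_j's. Collect the n equations into a matrix system V a = ℓ, where row i of V is v_i (expressed in the standard basis). Since V is invertible (lower-triangular with 1s on the diagonal, up to permutation), solve by back-substitution:
  V =
[[1, 0, 0, 0],
 [0, -1, 1, 1],
 [1, 1, 0, 0],
 [0, 0, 1, 0]]
  V a = (0, -5, 4, 2)
Solving gives a = (0, 4, 2, -3).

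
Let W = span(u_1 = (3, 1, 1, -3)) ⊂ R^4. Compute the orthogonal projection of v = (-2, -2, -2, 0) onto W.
proj_W(v) = (-3/2, -1/2, -1/2, 3/2)

Set up U = [u_1 | ... | u_1] ∈ R^(4×1). The projector onto W = col(U) is P = U (U^T U)^(-1) U^T.
Compute U^T U =
  [20],
and U^T v = (-10).
Solve U^T U · c = U^T v for the coefficients: c = (-1/2). The projection is proj_W(v) = U c.
Check: (v - proj_W(v)) · u_1 = 0  (should be 0).
Result: proj_W(v) = (-3/2, -1/2, -1/2, 3/2).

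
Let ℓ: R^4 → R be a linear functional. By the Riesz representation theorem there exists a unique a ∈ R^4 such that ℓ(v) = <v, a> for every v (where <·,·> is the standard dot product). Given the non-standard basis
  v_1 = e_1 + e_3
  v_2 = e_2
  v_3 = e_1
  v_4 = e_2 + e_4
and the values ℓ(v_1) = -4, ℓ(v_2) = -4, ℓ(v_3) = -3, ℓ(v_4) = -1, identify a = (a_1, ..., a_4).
a = (-3, -4, -1, 3)

Write a = (a_1, ..., a_4) in the standard basis. For each basis vector v_i, ℓ(v_i) = <v_i, a> is a linear equation in the a_j's. Collect the n equations into a matrix system V a = ℓ, where row i of V is v_i (expressed in the standard basis). Since V is invertible (lower-triangular with 1s on the diagonal, up to permutation), solve by back-substitution:
  V =
[[1, 0, 1, 0],
 [0, 1, 0, 0],
 [1, 0, 0, 0],
 [0, 1, 0, 1]]
  V a = (-4, -4, -3, -1)
Solving gives a = (-3, -4, -1, 3).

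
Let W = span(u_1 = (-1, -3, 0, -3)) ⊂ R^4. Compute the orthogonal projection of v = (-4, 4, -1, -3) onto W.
proj_W(v) = (-1/19, -3/19, 0, -3/19)

Set up U = [u_1 | ... | u_1] ∈ R^(4×1). The projector onto W = col(U) is P = U (U^T U)^(-1) U^T.
Compute U^T U =
  [19],
and U^T v = (1).
Solve U^T U · c = U^T v for the coefficients: c = (1/19). The projection is proj_W(v) = U c.
Check: (v - proj_W(v)) · u_1 = 0  (should be 0).
Result: proj_W(v) = (-1/19, -3/19, 0, -3/19).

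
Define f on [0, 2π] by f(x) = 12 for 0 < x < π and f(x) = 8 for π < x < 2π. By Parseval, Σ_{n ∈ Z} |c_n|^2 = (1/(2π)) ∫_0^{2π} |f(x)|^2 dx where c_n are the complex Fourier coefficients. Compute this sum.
Σ |c_n|^2 = 104

Parseval equates the L^2 energy of f (normalised by 1/(2π)) with the ℓ^2 sum of its Fourier coefficients: (1/(2π)) ∫_0^{2π} |f|^2 = Σ |c_n|^2.
Compute the left side: (1/(2π)) [∫_0^π 12^2 dx + ∫_π^{2π} 8^2 dx] = (1/(2π)) · (144π + 64π) = (144 + 64)/2 = 104.
So Σ_{n ∈ Z} |c_n|^2 = 104.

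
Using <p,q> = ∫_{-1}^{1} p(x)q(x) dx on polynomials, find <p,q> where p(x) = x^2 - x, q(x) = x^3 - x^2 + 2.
<p,q> = 8/15

Expand the product: p(x)·q(x) = x^5 - 2*x^4 + x^3 + 2*x^2 - 2*x.
∫_{-1}^{1} of each monomial x^k gives [2/(k+1) if k even, 0 if k odd]. Integrating term-by-term (or equivalently evaluating the antiderivative F(x) = x^6/6 - 2*x^5/5 + x^4/4 + 2*x^3/3 - x^2 at the endpoints):
  F(1) − F(−1) = -19/60 − (-17/20) = 8/15.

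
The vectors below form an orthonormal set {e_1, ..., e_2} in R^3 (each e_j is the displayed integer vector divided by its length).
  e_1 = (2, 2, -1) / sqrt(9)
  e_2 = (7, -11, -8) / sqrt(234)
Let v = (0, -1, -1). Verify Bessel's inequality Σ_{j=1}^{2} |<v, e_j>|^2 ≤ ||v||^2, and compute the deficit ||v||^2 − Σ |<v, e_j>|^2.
Σ |<v, e_j>|^2 = 43/26; ||v||^2 = 2; deficit = 9/26

Write each e_j = u_j / sqrt(<u_j, u_j>) where u_j is the displayed integer vector. Then <v, e_j> = <v, u_j> / sqrt(<u_j, u_j>), so |<v, e_j>|^2 = <v, u_j>^2 / <u_j, u_j>.
Coefficients: <v, e_1> = -1/sqrt(9), <v, e_2> = 19/sqrt(234).
Square and sum: Σ |<v, e_j>|^2 = 43/26.
Compute ||v||^2 = v·v = 2.
Deficit = 2 − 43/26 = 9/26 ≥ 0, confirming Bessel's inequality. (The deficit equals ||v − Σ <v,e_j> e_j||^2, the squared distance from v to span{e_j}.)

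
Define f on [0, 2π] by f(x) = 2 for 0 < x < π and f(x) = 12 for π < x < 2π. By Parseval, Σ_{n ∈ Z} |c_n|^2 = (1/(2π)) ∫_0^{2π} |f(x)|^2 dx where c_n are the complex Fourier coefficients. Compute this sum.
Σ |c_n|^2 = 74

Parseval equates the L^2 energy of f (normalised by 1/(2π)) with the ℓ^2 sum of its Fourier coefficients: (1/(2π)) ∫_0^{2π} |f|^2 = Σ |c_n|^2.
Compute the left side: (1/(2π)) [∫_0^π 2^2 dx + ∫_π^{2π} 12^2 dx] = (1/(2π)) · (4π + 144π) = (4 + 144)/2 = 74.
So Σ_{n ∈ Z} |c_n|^2 = 74.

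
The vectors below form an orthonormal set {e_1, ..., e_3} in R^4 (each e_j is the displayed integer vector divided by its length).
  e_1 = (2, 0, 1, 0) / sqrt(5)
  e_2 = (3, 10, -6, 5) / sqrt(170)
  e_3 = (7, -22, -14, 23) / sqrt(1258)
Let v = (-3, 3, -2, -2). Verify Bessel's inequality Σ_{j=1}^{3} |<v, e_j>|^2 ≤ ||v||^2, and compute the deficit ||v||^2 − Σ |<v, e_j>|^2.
Σ |<v, e_j>|^2 = 913/37; ||v||^2 = 26; deficit = 49/37

Write each e_j = u_j / sqrt(<u_j, u_j>) where u_j is the displayed integer vector. Then <v, e_j> = <v, u_j> / sqrt(<u_j, u_j>), so |<v, e_j>|^2 = <v, u_j>^2 / <u_j, u_j>.
Coefficients: <v, e_1> = -8/sqrt(5), <v, e_2> = 23/sqrt(170), <v, e_3> = -105/sqrt(1258).
Square and sum: Σ |<v, e_j>|^2 = 913/37.
Compute ||v||^2 = v·v = 26.
Deficit = 26 − 913/37 = 49/37 ≥ 0, confirming Bessel's inequality. (The deficit equals ||v − Σ <v,e_j> e_j||^2, the squared distance from v to span{e_j}.)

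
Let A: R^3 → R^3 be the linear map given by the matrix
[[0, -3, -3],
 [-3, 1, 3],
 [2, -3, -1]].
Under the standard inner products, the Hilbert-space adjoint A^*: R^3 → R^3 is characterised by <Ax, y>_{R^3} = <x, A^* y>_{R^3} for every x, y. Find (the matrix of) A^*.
A^* = A^T =
[[0, -3, 2],
 [-3, 1, -3],
 [-3, 3, -1]]

For real matrices with standard dot products, the defining identity <Ax, y> = <x, A^* y> gives (Ax)^T y = x^T (A^*) y, i.e. x^T A^T y = x^T (A^*) y. Since this holds for all x, y, we must have A^* = A^T. Therefore
A^* =
[[0, -3, 2],
 [-3, 1, -3],
 [-3, 3, -1]].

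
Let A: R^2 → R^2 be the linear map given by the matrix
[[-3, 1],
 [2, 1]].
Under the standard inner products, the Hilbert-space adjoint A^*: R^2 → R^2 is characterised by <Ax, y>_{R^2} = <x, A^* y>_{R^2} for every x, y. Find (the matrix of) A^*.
A^* = A^T =
[[-3, 2],
 [1, 1]]

For real matrices with standard dot products, the defining identity <Ax, y> = <x, A^* y> gives (Ax)^T y = x^T (A^*) y, i.e. x^T A^T y = x^T (A^*) y. Since this holds for all x, y, we must have A^* = A^T. Therefore
A^* =
[[-3, 2],
 [1, 1]].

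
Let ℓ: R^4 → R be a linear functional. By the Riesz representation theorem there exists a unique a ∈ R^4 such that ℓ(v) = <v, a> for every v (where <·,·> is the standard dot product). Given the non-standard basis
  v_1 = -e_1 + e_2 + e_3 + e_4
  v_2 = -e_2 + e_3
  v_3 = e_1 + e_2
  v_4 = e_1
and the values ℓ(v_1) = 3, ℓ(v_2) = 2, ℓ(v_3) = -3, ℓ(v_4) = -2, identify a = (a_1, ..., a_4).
a = (-2, -1, 1, 1)

Write a = (a_1, ..., a_4) in the standard basis. For each basis vector v_i, ℓ(v_i) = <v_i, a> is a linear equation in the a_j's. Collect the n equations into a matrix system V a = ℓ, where row i of V is v_i (expressed in the standard basis). Since V is invertible (lower-triangular with 1s on the diagonal, up to permutation), solve by back-substitution:
  V =
[[-1, 1, 1, 1],
 [0, -1, 1, 0],
 [1, 1, 0, 0],
 [1, 0, 0, 0]]
  V a = (3, 2, -3, -2)
Solving gives a = (-2, -1, 1, 1).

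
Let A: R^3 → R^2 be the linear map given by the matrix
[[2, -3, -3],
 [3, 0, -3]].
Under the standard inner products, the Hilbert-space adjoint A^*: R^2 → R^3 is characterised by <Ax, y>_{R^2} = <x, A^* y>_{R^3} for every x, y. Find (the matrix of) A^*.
A^* = A^T =
[[2, 3],
 [-3, 0],
 [-3, -3]]

For real matrices with standard dot products, the defining identity <Ax, y> = <x, A^* y> gives (Ax)^T y = x^T (A^*) y, i.e. x^T A^T y = x^T (A^*) y. Since this holds for all x, y, we must have A^* = A^T. Therefore
A^* =
[[2, 3],
 [-3, 0],
 [-3, -3]].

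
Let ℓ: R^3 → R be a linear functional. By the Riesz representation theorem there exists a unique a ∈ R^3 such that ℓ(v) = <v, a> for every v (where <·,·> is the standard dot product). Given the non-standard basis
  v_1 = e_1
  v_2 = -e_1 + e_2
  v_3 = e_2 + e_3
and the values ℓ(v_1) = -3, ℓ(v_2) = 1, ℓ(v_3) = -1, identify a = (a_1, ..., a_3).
a = (-3, -2, 1)

Write a = (a_1, ..., a_3) in the standard basis. For each basis vector v_i, ℓ(v_i) = <v_i, a> is a linear equation in the a_j's. Collect the n equations into a matrix system V a = ℓ, where row i of V is v_i (expressed in the standard basis). Since V is invertible (lower-triangular with 1s on the diagonal, up to permutation), solve by back-substitution:
  V =
[[1, 0, 0],
 [-1, 1, 0],
 [0, 1, 1]]
  V a = (-3, 1, -1)
Solving gives a = (-3, -2, 1).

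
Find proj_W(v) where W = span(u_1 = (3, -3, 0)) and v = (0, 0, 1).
proj_W(v) = (0, 0, 0)

Set up U = [u_1 | ... | u_1] ∈ R^(3×1). The projector onto W = col(U) is P = U (U^T U)^(-1) U^T.
Compute U^T U =
  [18],
and U^T v = (0).
Solve U^T U · c = U^T v for the coefficients: c = (0). The projection is proj_W(v) = U c.
Check: (v - proj_W(v)) · u_1 = 0  (should be 0).
Result: proj_W(v) = (0, 0, 0).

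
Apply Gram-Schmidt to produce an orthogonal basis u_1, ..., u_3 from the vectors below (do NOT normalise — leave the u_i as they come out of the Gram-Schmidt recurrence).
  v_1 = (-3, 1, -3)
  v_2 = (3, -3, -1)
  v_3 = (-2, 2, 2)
Orthogonal basis:
  u_1 = (-3, 1, -3)
  u_2 = (30/19, -48/19, -46/19)
  u_3 = (-2/7, -12/35, 6/35)

Apply the Gram-Schmidt recurrence
  u_1 = v_1
  u_i = v_i − Σ_{j<i} ((v_i · u_j) / (u_j · u_j)) · u_j.

Step by step this gives:
  u_1 = (-3, 1, -3)
  u_2 = (30/19, -48/19, -46/19)
  u_3 = (-2/7, -12/35, 6/35)

Orthogonality check:
  u_2 · u_1 = 0 (should be 0)
  u_3 · u_1 = 0 (should be 0)
  u_3 · u_2 = 0 (should be 0)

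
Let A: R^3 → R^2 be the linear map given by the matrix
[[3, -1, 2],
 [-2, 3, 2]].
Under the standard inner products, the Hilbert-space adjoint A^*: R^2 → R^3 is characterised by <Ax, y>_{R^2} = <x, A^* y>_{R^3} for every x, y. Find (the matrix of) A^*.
A^* = A^T =
[[3, -2],
 [-1, 3],
 [2, 2]]

For real matrices with standard dot products, the defining identity <Ax, y> = <x, A^* y> gives (Ax)^T y = x^T (A^*) y, i.e. x^T A^T y = x^T (A^*) y. Since this holds for all x, y, we must have A^* = A^T. Therefore
A^* =
[[3, -2],
 [-1, 3],
 [2, 2]].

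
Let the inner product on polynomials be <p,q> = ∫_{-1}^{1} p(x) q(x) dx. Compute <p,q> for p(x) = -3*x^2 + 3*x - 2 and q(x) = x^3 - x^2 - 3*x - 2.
<p,q> = 146/15

Expand the product: p(x)·q(x) = -3*x^5 + 6*x^4 + 4*x^3 - x^2 + 4.
∫_{-1}^{1} of each monomial x^k gives [2/(k+1) if k even, 0 if k odd]. Integrating term-by-term (or equivalently evaluating the antiderivative F(x) = -x^6/2 + 6*x^5/5 + x^4 - x^3/3 + 4*x at the endpoints):
  F(1) − F(−1) = 161/30 − (-131/30) = 146/15.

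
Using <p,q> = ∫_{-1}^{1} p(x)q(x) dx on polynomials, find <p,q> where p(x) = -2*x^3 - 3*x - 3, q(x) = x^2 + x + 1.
<p,q> = -54/5

Expand the product: p(x)·q(x) = -2*x^5 - 2*x^4 - 5*x^3 - 6*x^2 - 6*x - 3.
∫_{-1}^{1} of each monomial x^k gives [2/(k+1) if k even, 0 if k odd]. Integrating term-by-term (or equivalently evaluating the antiderivative F(x) = -x^6/3 - 2*x^5/5 - 5*x^4/4 - 2*x^3 - 3*x^2 - 3*x at the endpoints):
  F(1) − F(−1) = -599/60 − (49/60) = -54/5.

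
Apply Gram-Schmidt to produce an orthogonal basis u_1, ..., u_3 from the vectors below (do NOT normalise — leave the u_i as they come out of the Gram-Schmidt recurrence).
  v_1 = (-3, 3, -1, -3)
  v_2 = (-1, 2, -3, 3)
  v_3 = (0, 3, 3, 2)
Orthogonal basis:
  u_1 = (-3, 3, -1, -3)
  u_2 = (-19/28, 47/28, -81/28, 93/28)
  u_3 = (57/635, 1764/635, 2148/635, 991/635)

Apply the Gram-Schmidt recurrence
  u_1 = v_1
  u_i = v_i − Σ_{j<i} ((v_i · u_j) / (u_j · u_j)) · u_j.

Step by step this gives:
  u_1 = (-3, 3, -1, -3)
  u_2 = (-19/28, 47/28, -81/28, 93/28)
  u_3 = (57/635, 1764/635, 2148/635, 991/635)

Orthogonality check:
  u_2 · u_1 = 0 (should be 0)
  u_3 · u_1 = 0 (should be 0)
  u_3 · u_2 = 0 (should be 0)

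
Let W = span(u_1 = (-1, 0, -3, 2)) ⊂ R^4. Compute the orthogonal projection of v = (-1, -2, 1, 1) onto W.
proj_W(v) = (0, 0, 0, 0)

Set up U = [u_1 | ... | u_1] ∈ R^(4×1). The projector onto W = col(U) is P = U (U^T U)^(-1) U^T.
Compute U^T U =
  [14],
and U^T v = (0).
Solve U^T U · c = U^T v for the coefficients: c = (0). The projection is proj_W(v) = U c.
Check: (v - proj_W(v)) · u_1 = 0  (should be 0).
Result: proj_W(v) = (0, 0, 0, 0).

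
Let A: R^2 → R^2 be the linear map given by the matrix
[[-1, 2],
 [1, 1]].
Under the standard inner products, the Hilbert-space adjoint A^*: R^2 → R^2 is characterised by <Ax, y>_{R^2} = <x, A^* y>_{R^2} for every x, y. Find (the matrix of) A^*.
A^* = A^T =
[[-1, 1],
 [2, 1]]

For real matrices with standard dot products, the defining identity <Ax, y> = <x, A^* y> gives (Ax)^T y = x^T (A^*) y, i.e. x^T A^T y = x^T (A^*) y. Since this holds for all x, y, we must have A^* = A^T. Therefore
A^* =
[[-1, 1],
 [2, 1]].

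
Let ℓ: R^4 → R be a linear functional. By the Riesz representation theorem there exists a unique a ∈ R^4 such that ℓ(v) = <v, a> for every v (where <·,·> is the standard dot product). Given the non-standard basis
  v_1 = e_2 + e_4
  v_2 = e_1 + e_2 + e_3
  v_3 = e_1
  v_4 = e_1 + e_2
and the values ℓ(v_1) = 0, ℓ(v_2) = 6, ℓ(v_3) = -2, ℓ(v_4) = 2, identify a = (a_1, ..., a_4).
a = (-2, 4, 4, -4)

Write a = (a_1, ..., a_4) in the standard basis. For each basis vector v_i, ℓ(v_i) = <v_i, a> is a linear equation in the a_j's. Collect the n equations into a matrix system V a = ℓ, where row i of V is v_i (expressed in the standard basis). Since V is invertible (lower-triangular with 1s on the diagonal, up to permutation), solve by back-substitution:
  V =
[[0, 1, 0, 1],
 [1, 1, 1, 0],
 [1, 0, 0, 0],
 [1, 1, 0, 0]]
  V a = (0, 6, -2, 2)
Solving gives a = (-2, 4, 4, -4).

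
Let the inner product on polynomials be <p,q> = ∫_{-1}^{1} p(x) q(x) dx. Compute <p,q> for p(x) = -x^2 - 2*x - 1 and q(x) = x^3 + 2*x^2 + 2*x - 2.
<p,q> = -4/15

Expand the product: p(x)·q(x) = -x^5 - 4*x^4 - 7*x^3 - 4*x^2 + 2*x + 2.
∫_{-1}^{1} of each monomial x^k gives [2/(k+1) if k even, 0 if k odd]. Integrating term-by-term (or equivalently evaluating the antiderivative F(x) = -x^6/6 - 4*x^5/5 - 7*x^4/4 - 4*x^3/3 + x^2 + 2*x at the endpoints):
  F(1) − F(−1) = -21/20 − (-47/60) = -4/15.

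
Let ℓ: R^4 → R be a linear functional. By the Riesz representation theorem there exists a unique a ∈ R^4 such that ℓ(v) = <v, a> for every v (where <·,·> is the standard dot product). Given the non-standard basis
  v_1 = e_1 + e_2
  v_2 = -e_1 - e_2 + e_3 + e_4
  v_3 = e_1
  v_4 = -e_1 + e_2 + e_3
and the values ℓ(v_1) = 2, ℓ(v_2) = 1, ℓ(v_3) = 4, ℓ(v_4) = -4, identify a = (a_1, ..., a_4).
a = (4, -2, 2, 1)

Write a = (a_1, ..., a_4) in the standard basis. For each basis vector v_i, ℓ(v_i) = <v_i, a> is a linear equation in the a_j's. Collect the n equations into a matrix system V a = ℓ, where row i of V is v_i (expressed in the standard basis). Since V is invertible (lower-triangular with 1s on the diagonal, up to permutation), solve by back-substitution:
  V =
[[1, 1, 0, 0],
 [-1, -1, 1, 1],
 [1, 0, 0, 0],
 [-1, 1, 1, 0]]
  V a = (2, 1, 4, -4)
Solving gives a = (4, -2, 2, 1).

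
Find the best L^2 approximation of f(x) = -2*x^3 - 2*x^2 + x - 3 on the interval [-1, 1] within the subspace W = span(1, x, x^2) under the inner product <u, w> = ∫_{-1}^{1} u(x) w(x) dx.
g(x) = -2*x^2 - x/5 - 3

The best approximation g ∈ W is the orthogonal projection of f onto W. Writing g = a_0 + a_1 x + a_2 x^2, the coefficients solve the normal equations G · a = b where
  G_{ij} = <φ_i, φ_j> and b_i = <f, φ_i>, with φ_0 = 1, φ_1 = x, φ_2 = x^2.
G =
  [2, 0, 2/3]
  [0, 2/3, 0]
  [2/3, 0, 2/5],
b = (-22/3, -2/15, -14/5).
Solving gives a_0 = -3, a_1 = -1/5, a_2 = -2, so
  g(x) = -2*x^2 - x/5 - 3.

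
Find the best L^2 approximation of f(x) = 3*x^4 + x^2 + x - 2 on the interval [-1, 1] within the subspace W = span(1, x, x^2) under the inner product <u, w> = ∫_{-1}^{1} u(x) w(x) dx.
g(x) = 25*x^2/7 + x - 79/35

The best approximation g ∈ W is the orthogonal projection of f onto W. Writing g = a_0 + a_1 x + a_2 x^2, the coefficients solve the normal equations G · a = b where
  G_{ij} = <φ_i, φ_j> and b_i = <f, φ_i>, with φ_0 = 1, φ_1 = x, φ_2 = x^2.
G =
  [2, 0, 2/3]
  [0, 2/3, 0]
  [2/3, 0, 2/5],
b = (-32/15, 2/3, -8/105).
Solving gives a_0 = -79/35, a_1 = 1, a_2 = 25/7, so
  g(x) = 25*x^2/7 + x - 79/35.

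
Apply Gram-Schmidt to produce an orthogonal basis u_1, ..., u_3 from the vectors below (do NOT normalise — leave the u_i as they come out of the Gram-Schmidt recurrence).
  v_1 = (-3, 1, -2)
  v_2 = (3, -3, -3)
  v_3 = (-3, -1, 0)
Orthogonal basis:
  u_1 = (-3, 1, -2)
  u_2 = (12/7, -18/7, -27/7)
  u_3 = (-21/19, -35/19, 14/19)

Apply the Gram-Schmidt recurrence
  u_1 = v_1
  u_i = v_i − Σ_{j<i} ((v_i · u_j) / (u_j · u_j)) · u_j.

Step by step this gives:
  u_1 = (-3, 1, -2)
  u_2 = (12/7, -18/7, -27/7)
  u_3 = (-21/19, -35/19, 14/19)

Orthogonality check:
  u_2 · u_1 = 0 (should be 0)
  u_3 · u_1 = 0 (should be 0)
  u_3 · u_2 = 0 (should be 0)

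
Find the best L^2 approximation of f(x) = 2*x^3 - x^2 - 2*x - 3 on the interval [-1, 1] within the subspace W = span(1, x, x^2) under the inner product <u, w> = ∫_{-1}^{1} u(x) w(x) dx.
g(x) = -x^2 - 4*x/5 - 3

The best approximation g ∈ W is the orthogonal projection of f onto W. Writing g = a_0 + a_1 x + a_2 x^2, the coefficients solve the normal equations G · a = b where
  G_{ij} = <φ_i, φ_j> and b_i = <f, φ_i>, with φ_0 = 1, φ_1 = x, φ_2 = x^2.
G =
  [2, 0, 2/3]
  [0, 2/3, 0]
  [2/3, 0, 2/5],
b = (-20/3, -8/15, -12/5).
Solving gives a_0 = -3, a_1 = -4/5, a_2 = -1, so
  g(x) = -x^2 - 4*x/5 - 3.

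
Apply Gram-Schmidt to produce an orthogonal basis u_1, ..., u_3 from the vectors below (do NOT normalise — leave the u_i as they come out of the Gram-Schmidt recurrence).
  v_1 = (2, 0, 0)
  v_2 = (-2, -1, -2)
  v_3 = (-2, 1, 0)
Orthogonal basis:
  u_1 = (2, 0, 0)
  u_2 = (0, -1, -2)
  u_3 = (0, 4/5, -2/5)

Apply the Gram-Schmidt recurrence
  u_1 = v_1
  u_i = v_i − Σ_{j<i} ((v_i · u_j) / (u_j · u_j)) · u_j.

Step by step this gives:
  u_1 = (2, 0, 0)
  u_2 = (0, -1, -2)
  u_3 = (0, 4/5, -2/5)

Orthogonality check:
  u_2 · u_1 = 0 (should be 0)
  u_3 · u_1 = 0 (should be 0)
  u_3 · u_2 = 0 (should be 0)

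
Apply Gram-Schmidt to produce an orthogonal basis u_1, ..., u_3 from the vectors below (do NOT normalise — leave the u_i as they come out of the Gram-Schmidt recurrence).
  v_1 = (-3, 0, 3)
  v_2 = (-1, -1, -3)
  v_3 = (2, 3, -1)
Orthogonal basis:
  u_1 = (-3, 0, 3)
  u_2 = (-2, -1, -2)
  u_3 = (-11/18, 22/9, -11/18)

Apply the Gram-Schmidt recurrence
  u_1 = v_1
  u_i = v_i − Σ_{j<i} ((v_i · u_j) / (u_j · u_j)) · u_j.

Step by step this gives:
  u_1 = (-3, 0, 3)
  u_2 = (-2, -1, -2)
  u_3 = (-11/18, 22/9, -11/18)

Orthogonality check:
  u_2 · u_1 = 0 (should be 0)
  u_3 · u_1 = 0 (should be 0)
  u_3 · u_2 = 0 (should be 0)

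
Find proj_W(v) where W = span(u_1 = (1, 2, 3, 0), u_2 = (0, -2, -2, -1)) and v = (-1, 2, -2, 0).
proj_W(v) = (-27/26, 3/13, -21/26, 15/13)

Set up U = [u_1 | ... | u_2] ∈ R^(4×2). The projector onto W = col(U) is P = U (U^T U)^(-1) U^T.
Compute U^T U =
  [14, -10]
  [-10, 9],
and U^T v = (-3, 0).
Solve U^T U · c = U^T v for the coefficients: c = (-27/26, -15/13). The projection is proj_W(v) = U c.
Check: (v - proj_W(v)) · u_1 = 0  (should be 0).
Check: (v - proj_W(v)) · u_2 = 0  (should be 0).
Result: proj_W(v) = (-27/26, 3/13, -21/26, 15/13).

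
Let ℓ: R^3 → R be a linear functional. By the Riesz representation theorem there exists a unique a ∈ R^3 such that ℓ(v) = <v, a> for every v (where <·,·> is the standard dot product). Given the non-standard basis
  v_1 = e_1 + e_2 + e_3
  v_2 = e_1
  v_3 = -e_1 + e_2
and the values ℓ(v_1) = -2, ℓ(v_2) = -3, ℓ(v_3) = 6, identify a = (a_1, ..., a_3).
a = (-3, 3, -2)

Write a = (a_1, ..., a_3) in the standard basis. For each basis vector v_i, ℓ(v_i) = <v_i, a> is a linear equation in the a_j's. Collect the n equations into a matrix system V a = ℓ, where row i of V is v_i (expressed in the standard basis). Since V is invertible (lower-triangular with 1s on the diagonal, up to permutation), solve by back-substitution:
  V =
[[1, 1, 1],
 [1, 0, 0],
 [-1, 1, 0]]
  V a = (-2, -3, 6)
Solving gives a = (-3, 3, -2).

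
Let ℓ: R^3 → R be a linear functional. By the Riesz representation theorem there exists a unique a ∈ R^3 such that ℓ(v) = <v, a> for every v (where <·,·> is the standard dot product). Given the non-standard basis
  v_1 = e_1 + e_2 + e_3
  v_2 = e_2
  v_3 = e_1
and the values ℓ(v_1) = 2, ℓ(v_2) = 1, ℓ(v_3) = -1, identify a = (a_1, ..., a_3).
a = (-1, 1, 2)

Write a = (a_1, ..., a_3) in the standard basis. For each basis vector v_i, ℓ(v_i) = <v_i, a> is a linear equation in the a_j's. Collect the n equations into a matrix system V a = ℓ, where row i of V is v_i (expressed in the standard basis). Since V is invertible (lower-triangular with 1s on the diagonal, up to permutation), solve by back-substitution:
  V =
[[1, 1, 1],
 [0, 1, 0],
 [1, 0, 0]]
  V a = (2, 1, -1)
Solving gives a = (-1, 1, 2).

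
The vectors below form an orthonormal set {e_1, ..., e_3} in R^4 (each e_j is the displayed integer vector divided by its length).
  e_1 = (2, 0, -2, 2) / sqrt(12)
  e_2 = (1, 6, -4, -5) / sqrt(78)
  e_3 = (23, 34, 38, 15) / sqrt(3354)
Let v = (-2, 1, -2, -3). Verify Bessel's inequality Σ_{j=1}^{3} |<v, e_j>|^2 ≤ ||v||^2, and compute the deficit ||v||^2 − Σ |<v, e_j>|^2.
Σ |<v, e_j>|^2 = 2273/129; ||v||^2 = 18; deficit = 49/129

Write each e_j = u_j / sqrt(<u_j, u_j>) where u_j is the displayed integer vector. Then <v, e_j> = <v, u_j> / sqrt(<u_j, u_j>), so |<v, e_j>|^2 = <v, u_j>^2 / <u_j, u_j>.
Coefficients: <v, e_1> = -6/sqrt(12), <v, e_2> = 27/sqrt(78), <v, e_3> = -133/sqrt(3354).
Square and sum: Σ |<v, e_j>|^2 = 2273/129.
Compute ||v||^2 = v·v = 18.
Deficit = 18 − 2273/129 = 49/129 ≥ 0, confirming Bessel's inequality. (The deficit equals ||v − Σ <v,e_j> e_j||^2, the squared distance from v to span{e_j}.)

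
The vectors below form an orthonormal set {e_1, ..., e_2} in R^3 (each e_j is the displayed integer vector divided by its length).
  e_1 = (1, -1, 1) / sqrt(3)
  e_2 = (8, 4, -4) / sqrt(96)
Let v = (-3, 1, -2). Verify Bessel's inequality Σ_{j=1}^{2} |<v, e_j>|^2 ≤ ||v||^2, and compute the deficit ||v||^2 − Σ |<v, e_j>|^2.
Σ |<v, e_j>|^2 = 27/2; ||v||^2 = 14; deficit = 1/2

Write each e_j = u_j / sqrt(<u_j, u_j>) where u_j is the displayed integer vector. Then <v, e_j> = <v, u_j> / sqrt(<u_j, u_j>), so |<v, e_j>|^2 = <v, u_j>^2 / <u_j, u_j>.
Coefficients: <v, e_1> = -6/sqrt(3), <v, e_2> = -12/sqrt(96).
Square and sum: Σ |<v, e_j>|^2 = 27/2.
Compute ||v||^2 = v·v = 14.
Deficit = 14 − 27/2 = 1/2 ≥ 0, confirming Bessel's inequality. (The deficit equals ||v − Σ <v,e_j> e_j||^2, the squared distance from v to span{e_j}.)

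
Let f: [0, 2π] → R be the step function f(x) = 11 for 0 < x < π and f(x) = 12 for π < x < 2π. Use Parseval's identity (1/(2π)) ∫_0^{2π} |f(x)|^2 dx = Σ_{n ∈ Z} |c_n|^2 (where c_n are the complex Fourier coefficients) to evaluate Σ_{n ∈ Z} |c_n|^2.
Σ |c_n|^2 = 265/2

Parseval equates the L^2 energy of f (normalised by 1/(2π)) with the ℓ^2 sum of its Fourier coefficients: (1/(2π)) ∫_0^{2π} |f|^2 = Σ |c_n|^2.
Compute the left side: (1/(2π)) [∫_0^π 11^2 dx + ∫_π^{2π} 12^2 dx] = (1/(2π)) · (121π + 144π) = (121 + 144)/2 = 265/2.
So Σ_{n ∈ Z} |c_n|^2 = 265/2.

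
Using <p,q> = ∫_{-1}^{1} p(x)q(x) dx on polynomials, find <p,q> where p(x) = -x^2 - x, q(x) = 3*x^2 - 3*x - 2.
<p,q> = 32/15

Expand the product: p(x)·q(x) = -3*x^4 + 5*x^2 + 2*x.
∫_{-1}^{1} of each monomial x^k gives [2/(k+1) if k even, 0 if k odd]. Integrating term-by-term (or equivalently evaluating the antiderivative F(x) = -3*x^5/5 + 5*x^3/3 + x^2 at the endpoints):
  F(1) − F(−1) = 31/15 − (-1/15) = 32/15.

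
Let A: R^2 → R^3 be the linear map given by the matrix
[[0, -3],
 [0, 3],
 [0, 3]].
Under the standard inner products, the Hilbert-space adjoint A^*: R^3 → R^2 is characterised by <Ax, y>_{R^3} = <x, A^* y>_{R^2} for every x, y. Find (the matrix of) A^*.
A^* = A^T =
[[0, 0, 0],
 [-3, 3, 3]]

For real matrices with standard dot products, the defining identity <Ax, y> = <x, A^* y> gives (Ax)^T y = x^T (A^*) y, i.e. x^T A^T y = x^T (A^*) y. Since this holds for all x, y, we must have A^* = A^T. Therefore
A^* =
[[0, 0, 0],
 [-3, 3, 3]].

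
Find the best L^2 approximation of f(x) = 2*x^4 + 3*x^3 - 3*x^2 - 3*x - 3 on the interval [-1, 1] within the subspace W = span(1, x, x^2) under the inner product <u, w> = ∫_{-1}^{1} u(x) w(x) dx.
g(x) = -9*x^2/7 - 6*x/5 - 111/35

The best approximation g ∈ W is the orthogonal projection of f onto W. Writing g = a_0 + a_1 x + a_2 x^2, the coefficients solve the normal equations G · a = b where
  G_{ij} = <φ_i, φ_j> and b_i = <f, φ_i>, with φ_0 = 1, φ_1 = x, φ_2 = x^2.
G =
  [2, 0, 2/3]
  [0, 2/3, 0]
  [2/3, 0, 2/5],
b = (-36/5, -4/5, -92/35).
Solving gives a_0 = -111/35, a_1 = -6/5, a_2 = -9/7, so
  g(x) = -9*x^2/7 - 6*x/5 - 111/35.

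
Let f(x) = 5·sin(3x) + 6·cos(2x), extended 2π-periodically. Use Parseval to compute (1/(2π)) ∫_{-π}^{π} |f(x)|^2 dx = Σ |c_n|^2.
Σ |c_n|^2 = 61/2

Expand |f|^2 and use orthogonality of {sin(nx), cos(mx)} on [-π, π]:
  ∫_{-π}^{π} sin(nx)^2 dx = π, ∫ cos(mx)^2 dx = π, and cross terms integrate to 0.
So ∫_{-π}^{π} f(x)^2 dx = 5^2 · π + 6^2 · π = (25 + 36)π.
Divide by 2π: (25 + 36)/2 = 61/2.
By Parseval, this equals Σ |c_n|^2.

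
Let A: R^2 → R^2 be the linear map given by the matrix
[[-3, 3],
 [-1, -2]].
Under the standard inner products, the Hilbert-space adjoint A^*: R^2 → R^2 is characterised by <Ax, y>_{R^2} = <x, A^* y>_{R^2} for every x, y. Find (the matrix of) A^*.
A^* = A^T =
[[-3, -1],
 [3, -2]]

For real matrices with standard dot products, the defining identity <Ax, y> = <x, A^* y> gives (Ax)^T y = x^T (A^*) y, i.e. x^T A^T y = x^T (A^*) y. Since this holds for all x, y, we must have A^* = A^T. Therefore
A^* =
[[-3, -1],
 [3, -2]].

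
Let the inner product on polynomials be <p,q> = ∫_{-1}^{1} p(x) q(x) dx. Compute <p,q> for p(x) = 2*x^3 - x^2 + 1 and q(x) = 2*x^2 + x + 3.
<p,q> = 16/3

Expand the product: p(x)·q(x) = 4*x^5 + 5*x^3 - x^2 + x + 3.
∫_{-1}^{1} of each monomial x^k gives [2/(k+1) if k even, 0 if k odd]. Integrating term-by-term (or equivalently evaluating the antiderivative F(x) = 2*x^6/3 + 5*x^4/4 - x^3/3 + x^2/2 + 3*x at the endpoints):
  F(1) − F(−1) = 61/12 − (-1/4) = 16/3.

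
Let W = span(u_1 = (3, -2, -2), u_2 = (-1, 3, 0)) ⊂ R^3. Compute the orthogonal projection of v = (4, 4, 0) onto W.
proj_W(v) = (164/89, 292/89, -224/89)

Set up U = [u_1 | ... | u_2] ∈ R^(3×2). The projector onto W = col(U) is P = U (U^T U)^(-1) U^T.
Compute U^T U =
  [17, -9]
  [-9, 10],
and U^T v = (4, 8).
Solve U^T U · c = U^T v for the coefficients: c = (112/89, 172/89). The projection is proj_W(v) = U c.
Check: (v - proj_W(v)) · u_1 = 0  (should be 0).
Check: (v - proj_W(v)) · u_2 = 0  (should be 0).
Result: proj_W(v) = (164/89, 292/89, -224/89).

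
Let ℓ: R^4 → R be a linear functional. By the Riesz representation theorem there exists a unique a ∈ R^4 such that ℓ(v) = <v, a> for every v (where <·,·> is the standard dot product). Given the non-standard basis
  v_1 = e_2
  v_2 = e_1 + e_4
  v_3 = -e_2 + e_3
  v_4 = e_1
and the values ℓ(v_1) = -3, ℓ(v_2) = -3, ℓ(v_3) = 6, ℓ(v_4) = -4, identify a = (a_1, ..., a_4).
a = (-4, -3, 3, 1)

Write a = (a_1, ..., a_4) in the standard basis. For each basis vector v_i, ℓ(v_i) = <v_i, a> is a linear equation in the a_j's. Collect the n equations into a matrix system V a = ℓ, where row i of V is v_i (expressed in the standard basis). Since V is invertible (lower-triangular with 1s on the diagonal, up to permutation), solve by back-substitution:
  V =
[[0, 1, 0, 0],
 [1, 0, 0, 1],
 [0, -1, 1, 0],
 [1, 0, 0, 0]]
  V a = (-3, -3, 6, -4)
Solving gives a = (-4, -3, 3, 1).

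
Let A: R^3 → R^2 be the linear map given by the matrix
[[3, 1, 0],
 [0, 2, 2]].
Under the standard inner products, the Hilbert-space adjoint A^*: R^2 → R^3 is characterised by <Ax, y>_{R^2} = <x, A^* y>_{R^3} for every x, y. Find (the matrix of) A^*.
A^* = A^T =
[[3, 0],
 [1, 2],
 [0, 2]]

For real matrices with standard dot products, the defining identity <Ax, y> = <x, A^* y> gives (Ax)^T y = x^T (A^*) y, i.e. x^T A^T y = x^T (A^*) y. Since this holds for all x, y, we must have A^* = A^T. Therefore
A^* =
[[3, 0],
 [1, 2],
 [0, 2]].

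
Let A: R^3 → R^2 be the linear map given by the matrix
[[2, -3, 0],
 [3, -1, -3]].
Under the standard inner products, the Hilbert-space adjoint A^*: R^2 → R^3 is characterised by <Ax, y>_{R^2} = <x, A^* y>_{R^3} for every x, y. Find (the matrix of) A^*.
A^* = A^T =
[[2, 3],
 [-3, -1],
 [0, -3]]

For real matrices with standard dot products, the defining identity <Ax, y> = <x, A^* y> gives (Ax)^T y = x^T (A^*) y, i.e. x^T A^T y = x^T (A^*) y. Since this holds for all x, y, we must have A^* = A^T. Therefore
A^* =
[[2, 3],
 [-3, -1],
 [0, -3]].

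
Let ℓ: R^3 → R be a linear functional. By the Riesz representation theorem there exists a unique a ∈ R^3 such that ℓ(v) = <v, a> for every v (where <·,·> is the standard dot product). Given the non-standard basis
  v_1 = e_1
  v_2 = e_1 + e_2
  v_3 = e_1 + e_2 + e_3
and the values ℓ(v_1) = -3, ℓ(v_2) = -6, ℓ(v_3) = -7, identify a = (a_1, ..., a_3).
a = (-3, -3, -1)

Write a = (a_1, ..., a_3) in the standard basis. For each basis vector v_i, ℓ(v_i) = <v_i, a> is a linear equation in the a_j's. Collect the n equations into a matrix system V a = ℓ, where row i of V is v_i (expressed in the standard basis). Since V is invertible (lower-triangular with 1s on the diagonal, up to permutation), solve by back-substitution:
  V =
[[1, 0, 0],
 [1, 1, 0],
 [1, 1, 1]]
  V a = (-3, -6, -7)
Solving gives a = (-3, -3, -1).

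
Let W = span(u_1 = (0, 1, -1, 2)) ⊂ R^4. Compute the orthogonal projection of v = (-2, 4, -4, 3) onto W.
proj_W(v) = (0, 7/3, -7/3, 14/3)

Set up U = [u_1 | ... | u_1] ∈ R^(4×1). The projector onto W = col(U) is P = U (U^T U)^(-1) U^T.
Compute U^T U =
  [6],
and U^T v = (14).
Solve U^T U · c = U^T v for the coefficients: c = (7/3). The projection is proj_W(v) = U c.
Check: (v - proj_W(v)) · u_1 = 0  (should be 0).
Result: proj_W(v) = (0, 7/3, -7/3, 14/3).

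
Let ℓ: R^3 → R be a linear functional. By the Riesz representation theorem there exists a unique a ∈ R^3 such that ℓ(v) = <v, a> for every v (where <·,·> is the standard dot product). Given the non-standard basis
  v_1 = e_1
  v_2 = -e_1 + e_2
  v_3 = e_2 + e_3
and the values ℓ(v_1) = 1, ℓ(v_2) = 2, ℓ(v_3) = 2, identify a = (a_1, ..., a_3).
a = (1, 3, -1)

Write a = (a_1, ..., a_3) in the standard basis. For each basis vector v_i, ℓ(v_i) = <v_i, a> is a linear equation in the a_j's. Collect the n equations into a matrix system V a = ℓ, where row i of V is v_i (expressed in the standard basis). Since V is invertible (lower-triangular with 1s on the diagonal, up to permutation), solve by back-substitution:
  V =
[[1, 0, 0],
 [-1, 1, 0],
 [0, 1, 1]]
  V a = (1, 2, 2)
Solving gives a = (1, 3, -1).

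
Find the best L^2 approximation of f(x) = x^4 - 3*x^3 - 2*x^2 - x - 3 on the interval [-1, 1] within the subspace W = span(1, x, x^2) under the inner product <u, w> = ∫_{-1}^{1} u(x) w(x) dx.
g(x) = -8*x^2/7 - 14*x/5 - 108/35

The best approximation g ∈ W is the orthogonal projection of f onto W. Writing g = a_0 + a_1 x + a_2 x^2, the coefficients solve the normal equations G · a = b where
  G_{ij} = <φ_i, φ_j> and b_i = <f, φ_i>, with φ_0 = 1, φ_1 = x, φ_2 = x^2.
G =
  [2, 0, 2/3]
  [0, 2/3, 0]
  [2/3, 0, 2/5],
b = (-104/15, -28/15, -88/35).
Solving gives a_0 = -108/35, a_1 = -14/5, a_2 = -8/7, so
  g(x) = -8*x^2/7 - 14*x/5 - 108/35.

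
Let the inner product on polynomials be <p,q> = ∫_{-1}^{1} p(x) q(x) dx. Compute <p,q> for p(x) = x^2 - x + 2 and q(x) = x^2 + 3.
<p,q> = 236/15

Expand the product: p(x)·q(x) = x^4 - x^3 + 5*x^2 - 3*x + 6.
∫_{-1}^{1} of each monomial x^k gives [2/(k+1) if k even, 0 if k odd]. Integrating term-by-term (or equivalently evaluating the antiderivative F(x) = x^5/5 - x^4/4 + 5*x^3/3 - 3*x^2/2 + 6*x at the endpoints):
  F(1) − F(−1) = 367/60 − (-577/60) = 236/15.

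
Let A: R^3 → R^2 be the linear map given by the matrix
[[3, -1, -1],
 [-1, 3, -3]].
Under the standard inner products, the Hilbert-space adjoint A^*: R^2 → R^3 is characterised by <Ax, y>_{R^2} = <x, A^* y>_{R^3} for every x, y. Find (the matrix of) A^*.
A^* = A^T =
[[3, -1],
 [-1, 3],
 [-1, -3]]

For real matrices with standard dot products, the defining identity <Ax, y> = <x, A^* y> gives (Ax)^T y = x^T (A^*) y, i.e. x^T A^T y = x^T (A^*) y. Since this holds for all x, y, we must have A^* = A^T. Therefore
A^* =
[[3, -1],
 [-1, 3],
 [-1, -3]].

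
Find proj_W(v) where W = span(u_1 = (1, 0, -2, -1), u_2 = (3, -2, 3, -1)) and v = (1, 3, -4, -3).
proj_W(v) = (54/67, 48/67, -324/67, -102/67)

Set up U = [u_1 | ... | u_2] ∈ R^(4×2). The projector onto W = col(U) is P = U (U^T U)^(-1) U^T.
Compute U^T U =
  [6, -2]
  [-2, 23],
and U^T v = (12, -12).
Solve U^T U · c = U^T v for the coefficients: c = (126/67, -24/67). The projection is proj_W(v) = U c.
Check: (v - proj_W(v)) · u_1 = 0  (should be 0).
Check: (v - proj_W(v)) · u_2 = 0  (should be 0).
Result: proj_W(v) = (54/67, 48/67, -324/67, -102/67).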